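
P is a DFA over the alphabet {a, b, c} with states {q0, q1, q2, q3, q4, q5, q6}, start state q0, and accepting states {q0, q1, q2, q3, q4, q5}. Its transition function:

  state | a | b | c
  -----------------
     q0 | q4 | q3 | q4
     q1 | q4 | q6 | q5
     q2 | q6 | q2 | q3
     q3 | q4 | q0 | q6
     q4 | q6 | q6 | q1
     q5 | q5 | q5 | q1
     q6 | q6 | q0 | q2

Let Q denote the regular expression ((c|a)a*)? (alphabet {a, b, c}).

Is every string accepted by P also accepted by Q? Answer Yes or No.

No

The string b is in L(P) but not in L(Q).
So L(P) ⊄ L(Q).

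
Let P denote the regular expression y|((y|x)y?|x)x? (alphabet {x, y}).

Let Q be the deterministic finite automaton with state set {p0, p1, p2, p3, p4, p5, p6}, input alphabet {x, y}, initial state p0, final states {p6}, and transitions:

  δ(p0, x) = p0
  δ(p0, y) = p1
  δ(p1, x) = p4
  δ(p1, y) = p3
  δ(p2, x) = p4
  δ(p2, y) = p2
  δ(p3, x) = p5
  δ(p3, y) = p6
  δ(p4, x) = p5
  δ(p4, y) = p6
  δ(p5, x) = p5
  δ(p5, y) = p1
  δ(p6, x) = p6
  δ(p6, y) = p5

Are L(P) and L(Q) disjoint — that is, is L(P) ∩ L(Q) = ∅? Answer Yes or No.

Converting the expression P to a DFA (subset construction, then merging equivalent states) gives the minimal DFA with states {r0, r1, r2, r3, r4}, start state r0, accepting states {r1, r2, r3} and transitions r0: x→r1, y→r1; r1: x→r2, y→r3; r2: x→r4, y→r4; r3: x→r2, y→r4; r4: x→r4, y→r4.
Exploring the product automaton P × Q from the start pair (r0, p0), following both machines on each input symbol, reaches 14 state pairs: (r0, p0), (r1, p0), (r1, p1), (r2, p0), (r3, p1), (r2, p4), (r3, p3), (r4, p0), (r4, p1), (r4, p3), (r4, p5), (r4, p6), (r2, p5), (r4, p4).
P accepts in {r1, r2, r3} and Q accepts in {p6}; no reachable pair has both components accepting, so no string drives both machines to acceptance simultaneously and L(P) ∩ L(Q) = ∅.
So no string is accepted by both, and the intersection is empty.

Yes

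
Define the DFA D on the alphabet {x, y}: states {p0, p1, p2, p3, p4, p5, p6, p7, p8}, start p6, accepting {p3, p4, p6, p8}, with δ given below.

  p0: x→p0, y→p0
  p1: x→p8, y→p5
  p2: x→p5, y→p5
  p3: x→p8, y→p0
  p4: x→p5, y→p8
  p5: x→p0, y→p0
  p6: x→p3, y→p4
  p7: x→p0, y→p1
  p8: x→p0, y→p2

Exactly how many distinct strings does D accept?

5

The useful subgraph on states {p3, p4, p6, p8} is acyclic, so L(D) is finite; the longest accepting path visits 3 useful states, giving maximum string length 2.
Counting accepting paths from p6 by length: 1 of length 0, 2 of length 1, 2 of length 2. Total 5.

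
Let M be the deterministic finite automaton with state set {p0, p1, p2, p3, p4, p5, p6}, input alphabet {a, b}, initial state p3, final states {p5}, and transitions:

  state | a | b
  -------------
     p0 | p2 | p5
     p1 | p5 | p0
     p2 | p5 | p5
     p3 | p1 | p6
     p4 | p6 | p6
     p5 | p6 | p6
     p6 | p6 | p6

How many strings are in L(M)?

The useful subgraph on states {p0, p1, p2, p3, p5} is acyclic, so L(M) is finite; the longest accepting path visits 5 useful states, giving maximum string length 4.
Counting accepting paths from p3 by length: 1 of length 2, 1 of length 3, 2 of length 4. Total 4.

4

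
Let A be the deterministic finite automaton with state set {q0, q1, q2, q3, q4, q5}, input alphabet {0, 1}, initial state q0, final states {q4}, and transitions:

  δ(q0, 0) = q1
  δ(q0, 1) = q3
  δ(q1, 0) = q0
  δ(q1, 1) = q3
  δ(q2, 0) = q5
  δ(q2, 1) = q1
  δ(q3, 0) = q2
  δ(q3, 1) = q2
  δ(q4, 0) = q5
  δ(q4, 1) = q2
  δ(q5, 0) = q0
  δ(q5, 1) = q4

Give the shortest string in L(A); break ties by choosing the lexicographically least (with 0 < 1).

A breadth-first search from q0 reaches an accepting state first via the path q0 → q3 → q2 → q5 → q4 on input 1001.
No string of length < 4 is accepted (BFS exhausts all shorter strings without reaching an accepting state), and 1001 is the lexicographically least accepting string of length 4.

1001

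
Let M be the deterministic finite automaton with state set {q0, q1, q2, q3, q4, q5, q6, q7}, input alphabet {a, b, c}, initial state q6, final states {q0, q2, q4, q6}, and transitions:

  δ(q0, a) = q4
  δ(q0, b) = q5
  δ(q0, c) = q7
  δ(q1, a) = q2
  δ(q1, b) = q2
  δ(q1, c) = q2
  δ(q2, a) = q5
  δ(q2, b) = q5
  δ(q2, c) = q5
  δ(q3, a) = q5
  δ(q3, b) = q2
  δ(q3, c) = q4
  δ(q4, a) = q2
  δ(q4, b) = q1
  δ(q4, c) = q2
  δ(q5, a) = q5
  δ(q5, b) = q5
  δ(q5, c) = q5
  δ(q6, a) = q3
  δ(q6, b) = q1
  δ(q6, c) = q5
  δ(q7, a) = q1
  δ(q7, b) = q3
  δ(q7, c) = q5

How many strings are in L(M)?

11

The useful subgraph on states {q1, q2, q3, q4, q6} is acyclic, so L(M) is finite; the longest accepting path visits 5 useful states, giving maximum string length 4.
Counting accepting paths from q6 by length: 1 of length 0, 5 of length 2, 2 of length 3, 3 of length 4. Total 11.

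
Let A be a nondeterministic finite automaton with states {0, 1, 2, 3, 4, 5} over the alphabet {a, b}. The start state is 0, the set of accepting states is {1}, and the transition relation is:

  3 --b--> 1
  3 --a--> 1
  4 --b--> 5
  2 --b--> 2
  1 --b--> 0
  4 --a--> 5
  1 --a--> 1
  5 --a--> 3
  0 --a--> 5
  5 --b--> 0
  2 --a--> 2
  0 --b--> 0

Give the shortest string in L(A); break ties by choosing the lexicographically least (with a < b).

aaa

A breadth-first search from 0 reaches an accepting state first via the path 0 → 5 → 3 → 1 on input aaa.
No string of length < 3 is accepted (BFS exhausts all shorter strings without reaching an accepting state), and aaa is the lexicographically least accepting string of length 3.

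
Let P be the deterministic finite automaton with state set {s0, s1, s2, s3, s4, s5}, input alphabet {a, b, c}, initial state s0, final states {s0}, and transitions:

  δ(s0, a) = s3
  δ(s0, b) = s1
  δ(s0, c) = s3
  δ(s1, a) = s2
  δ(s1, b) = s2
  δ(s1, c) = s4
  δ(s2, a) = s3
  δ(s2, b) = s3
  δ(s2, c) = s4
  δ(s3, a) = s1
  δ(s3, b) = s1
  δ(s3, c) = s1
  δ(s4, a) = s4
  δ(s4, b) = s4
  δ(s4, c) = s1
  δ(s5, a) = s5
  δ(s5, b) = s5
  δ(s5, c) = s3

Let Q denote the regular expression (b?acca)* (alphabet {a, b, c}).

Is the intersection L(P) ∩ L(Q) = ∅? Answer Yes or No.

No

The empty string ε is accepted by both P and Q.
Hence L(P) ∩ L(Q) ≠ ∅.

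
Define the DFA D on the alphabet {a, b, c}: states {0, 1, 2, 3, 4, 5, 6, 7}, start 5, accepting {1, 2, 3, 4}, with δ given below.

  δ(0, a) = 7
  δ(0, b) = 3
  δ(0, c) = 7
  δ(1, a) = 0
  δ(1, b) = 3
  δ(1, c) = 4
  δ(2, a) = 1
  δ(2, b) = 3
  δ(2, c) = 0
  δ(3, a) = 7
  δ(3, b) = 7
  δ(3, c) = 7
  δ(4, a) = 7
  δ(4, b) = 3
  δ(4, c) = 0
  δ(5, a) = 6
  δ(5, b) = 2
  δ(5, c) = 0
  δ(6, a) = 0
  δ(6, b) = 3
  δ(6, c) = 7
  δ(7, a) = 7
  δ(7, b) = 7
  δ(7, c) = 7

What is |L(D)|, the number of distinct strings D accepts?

The useful subgraph on states {0, 1, 2, 3, 4, 5, 6} is acyclic, so L(D) is finite; the longest accepting path visits 6 useful states, giving maximum string length 5.
Counting accepting paths from 5 by length: 1 of length 1, 4 of length 2, 4 of length 3, 2 of length 4, 1 of length 5. Total 12.

12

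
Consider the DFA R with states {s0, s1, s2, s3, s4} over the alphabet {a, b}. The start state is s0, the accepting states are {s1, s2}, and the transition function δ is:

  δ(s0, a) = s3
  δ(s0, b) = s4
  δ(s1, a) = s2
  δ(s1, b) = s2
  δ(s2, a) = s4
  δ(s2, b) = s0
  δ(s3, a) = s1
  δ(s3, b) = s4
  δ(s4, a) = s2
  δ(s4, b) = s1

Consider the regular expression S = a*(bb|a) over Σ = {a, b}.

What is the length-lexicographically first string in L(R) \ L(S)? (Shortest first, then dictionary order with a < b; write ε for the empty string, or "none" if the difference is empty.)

The string ba is accepted by R but not by S.
No shorter string lies in the difference, and ba is the lexicographically first length-2 string in L(R) \ L(S).

ba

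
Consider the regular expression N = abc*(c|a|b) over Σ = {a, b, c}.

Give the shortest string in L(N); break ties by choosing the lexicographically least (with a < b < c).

aba

By inspection of the expression, no string of length less than 3 matches, and aba is the lexicographically first match of length 3.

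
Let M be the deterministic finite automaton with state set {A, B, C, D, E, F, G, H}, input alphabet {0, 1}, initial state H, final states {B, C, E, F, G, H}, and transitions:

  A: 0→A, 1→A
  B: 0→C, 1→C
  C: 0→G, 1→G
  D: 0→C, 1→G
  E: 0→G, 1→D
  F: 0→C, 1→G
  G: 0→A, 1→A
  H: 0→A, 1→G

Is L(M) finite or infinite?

finite

The useful states (reachable from H and able to reach an accepting state) are {G, H}.
Restricted to these states the transition graph has no cycle, so every accepting path has bounded length and L is finite.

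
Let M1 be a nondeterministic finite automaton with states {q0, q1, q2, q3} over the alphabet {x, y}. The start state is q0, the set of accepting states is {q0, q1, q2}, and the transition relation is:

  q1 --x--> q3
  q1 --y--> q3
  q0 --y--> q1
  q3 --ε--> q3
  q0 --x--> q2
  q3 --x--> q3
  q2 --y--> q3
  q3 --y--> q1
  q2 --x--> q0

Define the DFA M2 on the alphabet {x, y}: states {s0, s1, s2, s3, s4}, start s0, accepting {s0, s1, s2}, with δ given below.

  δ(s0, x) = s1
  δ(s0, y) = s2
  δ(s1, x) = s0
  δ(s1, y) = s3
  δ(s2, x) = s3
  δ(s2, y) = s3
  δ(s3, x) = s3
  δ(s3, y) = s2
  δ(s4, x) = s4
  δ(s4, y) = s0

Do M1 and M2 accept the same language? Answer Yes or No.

Yes

Exploring the product automaton M1 × M2 from the start pair (q0, s0), following both machines on each input symbol, reaches 4 state pairs: (q0, s0), (q2, s1), (q1, s2), (q3, s3).
M1 accepts in {q0, q1, q2} and M2 accepts in {s0, s1, s2}. In every reachable pair the two components are either both accepting — (q0, s0), (q2, s1), (q1, s2) — or both non-accepting, so no string is accepted by exactly one of the machines: L(M1) \ L(M2) and L(M2) \ L(M1) are both empty.
Hence every string is accepted by M1 iff it is accepted by M2, and the two languages coincide.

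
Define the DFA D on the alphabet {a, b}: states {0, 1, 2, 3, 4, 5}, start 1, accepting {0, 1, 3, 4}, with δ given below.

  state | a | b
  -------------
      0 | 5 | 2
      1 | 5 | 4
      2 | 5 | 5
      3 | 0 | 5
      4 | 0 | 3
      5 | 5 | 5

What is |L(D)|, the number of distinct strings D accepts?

5

The useful subgraph on states {0, 1, 3, 4} is acyclic, so L(D) is finite; the longest accepting path visits 4 useful states, giving maximum string length 3.
Counting accepting paths from 1 by length: 1 of length 0, 1 of length 1, 2 of length 2, 1 of length 3. Total 5.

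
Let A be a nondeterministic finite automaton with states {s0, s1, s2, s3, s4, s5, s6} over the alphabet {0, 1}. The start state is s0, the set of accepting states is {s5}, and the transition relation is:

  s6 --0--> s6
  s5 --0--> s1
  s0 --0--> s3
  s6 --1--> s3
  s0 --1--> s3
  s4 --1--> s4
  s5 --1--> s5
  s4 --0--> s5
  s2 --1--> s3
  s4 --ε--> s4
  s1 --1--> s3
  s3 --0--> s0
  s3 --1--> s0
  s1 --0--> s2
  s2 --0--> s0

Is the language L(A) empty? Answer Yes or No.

Yes

The states reachable from the start state are {s0, s3}.
None of the accepting states {s5} is reachable, so no string is accepted and L(A) = ∅.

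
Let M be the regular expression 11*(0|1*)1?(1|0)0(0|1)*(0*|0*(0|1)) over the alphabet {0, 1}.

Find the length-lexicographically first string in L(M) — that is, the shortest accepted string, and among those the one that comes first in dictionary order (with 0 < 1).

By inspection of the expression, no string of length less than 3 matches, and 100 is the lexicographically first match of length 3.

100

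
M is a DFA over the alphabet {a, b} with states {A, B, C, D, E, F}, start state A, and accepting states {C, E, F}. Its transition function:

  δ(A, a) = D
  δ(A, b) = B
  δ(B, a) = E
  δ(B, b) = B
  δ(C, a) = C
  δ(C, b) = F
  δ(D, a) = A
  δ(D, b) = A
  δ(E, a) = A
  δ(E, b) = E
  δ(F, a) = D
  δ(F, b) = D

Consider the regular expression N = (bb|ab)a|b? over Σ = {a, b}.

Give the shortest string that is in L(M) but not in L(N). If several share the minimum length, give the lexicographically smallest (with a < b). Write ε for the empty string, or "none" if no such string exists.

ba

The string ba is accepted by M but not by N.
No shorter string lies in the difference, and ba is the lexicographically first length-2 string in L(M) \ L(N).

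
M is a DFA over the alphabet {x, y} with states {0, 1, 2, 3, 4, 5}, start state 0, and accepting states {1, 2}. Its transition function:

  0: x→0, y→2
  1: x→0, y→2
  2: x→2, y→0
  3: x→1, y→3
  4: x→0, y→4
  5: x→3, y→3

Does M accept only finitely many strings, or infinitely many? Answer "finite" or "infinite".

State 0 is reachable from the start and can reach an accepting state, and it lies on the cycle 0 → 0.
Traversing that cycle any number of times yields accepted strings of unbounded length, so the language is infinite.

infinite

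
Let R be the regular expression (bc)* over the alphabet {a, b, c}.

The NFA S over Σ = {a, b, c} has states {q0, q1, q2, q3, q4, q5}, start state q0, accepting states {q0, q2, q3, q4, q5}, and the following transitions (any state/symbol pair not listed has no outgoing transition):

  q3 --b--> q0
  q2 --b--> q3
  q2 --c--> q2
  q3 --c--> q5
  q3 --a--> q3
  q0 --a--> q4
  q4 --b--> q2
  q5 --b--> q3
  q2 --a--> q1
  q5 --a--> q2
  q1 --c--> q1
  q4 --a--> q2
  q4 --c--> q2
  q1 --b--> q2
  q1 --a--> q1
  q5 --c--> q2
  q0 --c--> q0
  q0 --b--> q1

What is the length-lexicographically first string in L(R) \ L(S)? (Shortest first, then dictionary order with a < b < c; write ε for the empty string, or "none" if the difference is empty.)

bc

The string bc is accepted by R but not by S.
No shorter string lies in the difference, and bc is the lexicographically first length-2 string in L(R) \ L(S).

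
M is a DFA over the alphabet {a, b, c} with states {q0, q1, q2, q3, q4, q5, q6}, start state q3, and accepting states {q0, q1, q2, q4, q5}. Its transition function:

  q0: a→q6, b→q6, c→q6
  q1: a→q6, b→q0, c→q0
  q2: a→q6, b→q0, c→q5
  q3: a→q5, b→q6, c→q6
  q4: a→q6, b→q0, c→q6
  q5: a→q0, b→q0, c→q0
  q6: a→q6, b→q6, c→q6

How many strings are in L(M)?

The useful subgraph on states {q0, q3, q5} is acyclic, so L(M) is finite; the longest accepting path visits 3 useful states, giving maximum string length 2.
Counting accepting paths from q3 by length: 1 of length 1, 3 of length 2. Total 4.

4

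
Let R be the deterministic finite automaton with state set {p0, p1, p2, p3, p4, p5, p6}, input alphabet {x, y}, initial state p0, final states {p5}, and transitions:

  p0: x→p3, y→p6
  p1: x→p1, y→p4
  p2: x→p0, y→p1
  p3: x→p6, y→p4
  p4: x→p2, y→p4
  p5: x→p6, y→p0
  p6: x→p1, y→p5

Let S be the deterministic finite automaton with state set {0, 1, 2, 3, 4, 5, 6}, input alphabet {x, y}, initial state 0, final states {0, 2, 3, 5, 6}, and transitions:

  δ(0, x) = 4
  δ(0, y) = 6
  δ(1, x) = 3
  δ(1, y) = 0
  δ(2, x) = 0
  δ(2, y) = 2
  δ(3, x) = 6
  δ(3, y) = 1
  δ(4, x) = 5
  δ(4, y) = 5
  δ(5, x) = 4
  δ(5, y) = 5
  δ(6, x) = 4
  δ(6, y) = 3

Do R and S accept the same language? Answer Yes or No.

The string yyyxyxxyy is accepted by R but rejected by S.
So L(R) ≠ L(S).

No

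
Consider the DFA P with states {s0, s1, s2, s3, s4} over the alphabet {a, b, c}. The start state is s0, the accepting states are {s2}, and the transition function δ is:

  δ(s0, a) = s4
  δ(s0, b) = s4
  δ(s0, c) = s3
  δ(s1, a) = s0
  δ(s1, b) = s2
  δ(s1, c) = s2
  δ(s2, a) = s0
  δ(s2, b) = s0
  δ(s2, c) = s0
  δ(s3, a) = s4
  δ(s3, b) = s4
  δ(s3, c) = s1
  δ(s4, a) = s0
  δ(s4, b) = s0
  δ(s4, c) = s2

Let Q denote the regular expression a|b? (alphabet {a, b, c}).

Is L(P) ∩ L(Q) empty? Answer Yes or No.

Yes

Converting the expression Q to a DFA (subset construction, then merging equivalent states) gives the minimal DFA with states {q0, q1, q2}, start state q0, accepting states {q0, q1} and transitions q0: a→q1, b→q1, c→q2; q1: a→q2, b→q2, c→q2; q2: a→q2, b→q2, c→q2.
Exploring the product automaton P × Q from the start pair (s0, q0), following both machines on each input symbol, reaches 7 state pairs: (s0, q0), (s4, q1), (s3, q2), (s0, q2), (s2, q2), (s4, q2), (s1, q2).
P accepts in {s2} and Q accepts in {q0, q1}; no reachable pair has both components accepting, so no string drives both machines to acceptance simultaneously and L(P) ∩ L(Q) = ∅.
So no string is accepted by both, and the intersection is empty.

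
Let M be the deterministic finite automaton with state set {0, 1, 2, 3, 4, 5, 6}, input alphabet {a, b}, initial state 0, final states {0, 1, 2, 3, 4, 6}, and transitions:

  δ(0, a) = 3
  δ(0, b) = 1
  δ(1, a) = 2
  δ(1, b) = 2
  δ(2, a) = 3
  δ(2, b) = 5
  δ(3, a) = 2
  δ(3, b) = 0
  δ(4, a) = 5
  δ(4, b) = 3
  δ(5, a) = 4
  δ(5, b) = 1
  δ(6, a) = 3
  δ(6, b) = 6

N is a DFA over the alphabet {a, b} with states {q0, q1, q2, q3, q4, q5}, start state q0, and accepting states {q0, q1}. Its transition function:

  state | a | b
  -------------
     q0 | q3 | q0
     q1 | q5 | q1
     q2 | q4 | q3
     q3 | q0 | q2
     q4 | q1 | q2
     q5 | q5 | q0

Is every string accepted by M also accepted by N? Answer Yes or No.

No

The string a is in L(M) but not in L(N).
So L(M) ⊄ L(N).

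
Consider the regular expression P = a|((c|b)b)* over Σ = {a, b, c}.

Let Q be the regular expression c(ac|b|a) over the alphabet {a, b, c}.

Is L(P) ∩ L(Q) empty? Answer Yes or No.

The string cb is accepted by both P and Q.
Hence L(P) ∩ L(Q) ≠ ∅.

No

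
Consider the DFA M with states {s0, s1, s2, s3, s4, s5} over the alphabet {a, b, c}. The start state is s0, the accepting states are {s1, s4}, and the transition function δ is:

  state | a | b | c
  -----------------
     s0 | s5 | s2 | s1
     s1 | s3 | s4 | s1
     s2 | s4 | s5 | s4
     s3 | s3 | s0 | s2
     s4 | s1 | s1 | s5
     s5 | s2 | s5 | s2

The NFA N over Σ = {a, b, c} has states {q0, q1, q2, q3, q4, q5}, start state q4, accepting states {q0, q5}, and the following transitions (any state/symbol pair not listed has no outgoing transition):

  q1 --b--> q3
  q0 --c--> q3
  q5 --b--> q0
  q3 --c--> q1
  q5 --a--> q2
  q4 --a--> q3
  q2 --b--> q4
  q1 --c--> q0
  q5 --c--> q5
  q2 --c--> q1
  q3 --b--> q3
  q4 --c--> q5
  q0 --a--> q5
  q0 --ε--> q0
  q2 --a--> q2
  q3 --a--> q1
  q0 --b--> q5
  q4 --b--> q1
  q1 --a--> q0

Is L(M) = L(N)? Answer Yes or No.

Yes

Exploring the product automaton M × N from the start pair (s0, q4), following both machines on each input symbol, reaches 6 state pairs: (s0, q4), (s5, q3), (s2, q1), (s1, q5), (s4, q0), (s3, q2).
M accepts in {s1, s4} and N accepts in {q0, q5}. In every reachable pair the two components are either both accepting — (s1, q5), (s4, q0) — or both non-accepting, so no string is accepted by exactly one of the machines: L(M) \ L(N) and L(N) \ L(M) are both empty.
Hence every string is accepted by M iff it is accepted by N, and the two languages coincide.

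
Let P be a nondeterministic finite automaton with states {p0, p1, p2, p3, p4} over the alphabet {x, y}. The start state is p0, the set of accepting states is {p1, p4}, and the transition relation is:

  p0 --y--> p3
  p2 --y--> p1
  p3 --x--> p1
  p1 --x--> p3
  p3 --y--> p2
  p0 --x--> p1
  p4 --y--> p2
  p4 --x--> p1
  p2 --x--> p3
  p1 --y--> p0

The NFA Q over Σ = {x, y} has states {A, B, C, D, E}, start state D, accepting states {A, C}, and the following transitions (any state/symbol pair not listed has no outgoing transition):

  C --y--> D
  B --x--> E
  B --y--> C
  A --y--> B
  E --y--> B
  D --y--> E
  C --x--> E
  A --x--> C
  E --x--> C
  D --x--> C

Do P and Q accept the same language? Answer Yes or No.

Yes

Exploring the product automaton P × Q from the start pair (p0, D), following both machines on each input symbol, reaches 4 state pairs: (p0, D), (p1, C), (p3, E), (p2, B).
P accepts in {p1, p4} and Q accepts in {A, C}. In every reachable pair the two components are either both accepting — (p1, C) — or both non-accepting, so no string is accepted by exactly one of the machines: L(P) \ L(Q) and L(Q) \ L(P) are both empty.
Hence every string is accepted by P iff it is accepted by Q, and the two languages coincide.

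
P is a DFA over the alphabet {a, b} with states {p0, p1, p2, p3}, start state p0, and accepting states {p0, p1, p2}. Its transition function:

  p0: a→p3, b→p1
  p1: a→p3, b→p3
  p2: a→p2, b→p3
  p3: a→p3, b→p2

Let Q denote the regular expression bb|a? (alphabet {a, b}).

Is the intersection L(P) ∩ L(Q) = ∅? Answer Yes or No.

No

The empty string ε is accepted by both P and Q.
Hence L(P) ∩ L(Q) ≠ ∅.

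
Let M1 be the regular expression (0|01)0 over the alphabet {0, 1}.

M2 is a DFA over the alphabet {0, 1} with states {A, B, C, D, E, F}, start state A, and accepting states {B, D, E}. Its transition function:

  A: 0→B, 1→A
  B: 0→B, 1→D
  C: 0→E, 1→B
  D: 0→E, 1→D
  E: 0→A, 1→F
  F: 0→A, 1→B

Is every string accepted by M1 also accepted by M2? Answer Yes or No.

Converting the expression M1 to a DFA (subset construction, then merging equivalent states) gives the minimal DFA with states {r0, r1, r2, r3, r4}, start state r0, accepting states {r3} and transitions r0: 0→r1, 1→r2; r1: 0→r3, 1→r4; r2: 0→r2, 1→r2; r3: 0→r2, 1→r2; r4: 0→r3, 1→r2.
Exploring the product automaton M1 × M2 from the start pair (r0, A), following both machines on each input symbol, reaches 10 state pairs: (r0, A), (r1, B), (r2, A), (r3, B), (r4, D), (r2, B), (r2, D), (r3, E), (r2, E), (r2, F).
M1 accepts in {r3} and M2 accepts in {B, D, E}. The reachable pairs whose M1-component is accepting are (r3, B), (r3, E); in each of them the M2-component is accepting too, so the product for L(M1) \ L(M2) (M1-component accepting, M2-component rejecting) has no reachable accepting pair and the difference is empty.
Hence every string in L(M1) is also in L(M2).

Yes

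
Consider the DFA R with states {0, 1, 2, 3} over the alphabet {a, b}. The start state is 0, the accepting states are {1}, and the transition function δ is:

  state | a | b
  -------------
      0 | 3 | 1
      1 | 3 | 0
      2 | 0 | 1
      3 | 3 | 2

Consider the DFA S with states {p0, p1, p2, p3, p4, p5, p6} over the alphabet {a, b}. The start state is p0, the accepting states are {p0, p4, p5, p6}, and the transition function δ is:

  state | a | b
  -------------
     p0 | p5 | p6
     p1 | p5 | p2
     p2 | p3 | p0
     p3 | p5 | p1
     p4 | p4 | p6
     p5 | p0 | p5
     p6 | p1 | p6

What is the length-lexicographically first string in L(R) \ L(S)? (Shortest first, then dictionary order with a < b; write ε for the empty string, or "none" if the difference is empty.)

The string aabab is accepted by R but not by S.
No shorter string lies in the difference, and aabab is the lexicographically first length-5 string in L(R) \ L(S).

aabab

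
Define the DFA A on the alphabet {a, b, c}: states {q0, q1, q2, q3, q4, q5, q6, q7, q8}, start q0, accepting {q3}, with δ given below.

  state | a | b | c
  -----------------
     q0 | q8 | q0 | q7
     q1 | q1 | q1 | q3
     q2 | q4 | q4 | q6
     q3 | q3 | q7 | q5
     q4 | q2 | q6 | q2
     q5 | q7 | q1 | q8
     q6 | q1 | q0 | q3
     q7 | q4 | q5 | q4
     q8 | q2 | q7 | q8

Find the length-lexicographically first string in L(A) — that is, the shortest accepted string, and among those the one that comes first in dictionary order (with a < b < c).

aacc

A breadth-first search from q0 reaches an accepting state first via the path q0 → q8 → q2 → q6 → q3 on input aacc.
No string of length < 4 is accepted (BFS exhausts all shorter strings without reaching an accepting state), and aacc is the lexicographically least accepting string of length 4.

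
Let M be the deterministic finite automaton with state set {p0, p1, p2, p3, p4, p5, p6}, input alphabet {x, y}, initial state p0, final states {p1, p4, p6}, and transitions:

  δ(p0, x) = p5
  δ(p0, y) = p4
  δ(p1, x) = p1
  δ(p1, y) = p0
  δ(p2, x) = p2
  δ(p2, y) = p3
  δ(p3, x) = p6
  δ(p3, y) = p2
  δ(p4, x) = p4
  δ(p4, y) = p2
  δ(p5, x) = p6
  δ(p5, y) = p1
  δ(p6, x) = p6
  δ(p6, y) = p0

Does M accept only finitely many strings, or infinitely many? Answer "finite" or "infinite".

State p2 is reachable from the start and can reach an accepting state, and it lies on the cycle p2 → p2.
Traversing that cycle any number of times yields accepted strings of unbounded length, so the language is infinite.

infinite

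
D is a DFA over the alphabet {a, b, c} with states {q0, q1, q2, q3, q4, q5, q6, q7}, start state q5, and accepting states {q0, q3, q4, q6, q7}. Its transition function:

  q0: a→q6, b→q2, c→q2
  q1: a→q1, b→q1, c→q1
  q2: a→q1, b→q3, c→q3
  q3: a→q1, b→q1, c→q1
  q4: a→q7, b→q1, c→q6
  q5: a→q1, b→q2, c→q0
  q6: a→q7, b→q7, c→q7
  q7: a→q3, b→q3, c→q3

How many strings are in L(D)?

20

The useful subgraph on states {q0, q2, q3, q5, q6, q7} is acyclic, so L(D) is finite; the longest accepting path visits 5 useful states, giving maximum string length 4.
Counting accepting paths from q5 by length: 1 of length 1, 3 of length 2, 7 of length 3, 9 of length 4. Total 20.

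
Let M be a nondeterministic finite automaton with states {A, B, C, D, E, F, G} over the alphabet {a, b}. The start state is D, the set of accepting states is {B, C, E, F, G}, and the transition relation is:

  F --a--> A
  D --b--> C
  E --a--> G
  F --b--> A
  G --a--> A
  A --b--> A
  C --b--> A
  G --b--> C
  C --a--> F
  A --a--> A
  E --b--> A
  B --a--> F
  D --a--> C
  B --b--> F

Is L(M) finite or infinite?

finite

The useful states (reachable from D and able to reach an accepting state) are {C, D, F}.
Restricted to these states the transition graph has no cycle, so every accepting path has bounded length and L is finite.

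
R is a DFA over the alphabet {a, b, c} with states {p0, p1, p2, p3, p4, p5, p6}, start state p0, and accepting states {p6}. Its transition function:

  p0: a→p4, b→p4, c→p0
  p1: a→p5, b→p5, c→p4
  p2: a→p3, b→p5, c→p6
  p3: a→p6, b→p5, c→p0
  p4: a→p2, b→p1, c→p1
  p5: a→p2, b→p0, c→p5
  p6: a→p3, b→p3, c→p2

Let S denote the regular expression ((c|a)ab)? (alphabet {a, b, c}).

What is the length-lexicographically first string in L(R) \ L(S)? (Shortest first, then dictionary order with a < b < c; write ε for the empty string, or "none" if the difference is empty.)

The string aac is accepted by R but not by S.
No shorter string lies in the difference, and aac is the lexicographically first length-3 string in L(R) \ L(S).

aac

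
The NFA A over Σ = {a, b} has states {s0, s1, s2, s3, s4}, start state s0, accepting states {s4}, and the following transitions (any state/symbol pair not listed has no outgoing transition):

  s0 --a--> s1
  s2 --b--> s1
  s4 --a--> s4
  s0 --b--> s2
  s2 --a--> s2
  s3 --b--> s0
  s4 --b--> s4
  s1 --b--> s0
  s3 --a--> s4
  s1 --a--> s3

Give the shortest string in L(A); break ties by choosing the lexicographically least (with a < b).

A breadth-first search from s0 reaches an accepting state first via the path s0 → s1 → s3 → s4 on input aaa.
No string of length < 3 is accepted (BFS exhausts all shorter strings without reaching an accepting state), and aaa is the lexicographically least accepting string of length 3.

aaa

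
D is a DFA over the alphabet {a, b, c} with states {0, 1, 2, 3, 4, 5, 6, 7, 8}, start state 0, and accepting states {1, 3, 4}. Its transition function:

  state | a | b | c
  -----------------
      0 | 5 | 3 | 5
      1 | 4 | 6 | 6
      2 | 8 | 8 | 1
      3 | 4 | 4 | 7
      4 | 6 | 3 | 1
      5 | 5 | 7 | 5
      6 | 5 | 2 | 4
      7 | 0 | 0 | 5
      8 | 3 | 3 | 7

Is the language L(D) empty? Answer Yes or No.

The string b is accepted: the run 0 → 3 ends in the accepting state 3.
Since at least one string is accepted, L(D) is not empty.

No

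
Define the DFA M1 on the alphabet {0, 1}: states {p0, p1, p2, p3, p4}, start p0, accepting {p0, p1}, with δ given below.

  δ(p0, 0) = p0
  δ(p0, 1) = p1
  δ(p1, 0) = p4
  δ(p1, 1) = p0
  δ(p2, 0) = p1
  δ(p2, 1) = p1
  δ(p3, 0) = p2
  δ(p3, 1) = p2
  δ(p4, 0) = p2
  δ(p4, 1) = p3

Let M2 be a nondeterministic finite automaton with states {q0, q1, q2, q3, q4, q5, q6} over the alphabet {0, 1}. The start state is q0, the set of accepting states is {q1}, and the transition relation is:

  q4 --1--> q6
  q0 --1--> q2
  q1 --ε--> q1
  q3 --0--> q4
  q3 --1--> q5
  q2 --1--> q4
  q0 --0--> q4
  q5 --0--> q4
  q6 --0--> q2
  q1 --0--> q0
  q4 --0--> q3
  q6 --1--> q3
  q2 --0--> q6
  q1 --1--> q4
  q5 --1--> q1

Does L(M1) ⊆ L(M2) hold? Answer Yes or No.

No

The empty string ε is in L(M1) but not in L(M2).
So L(M1) ⊄ L(M2).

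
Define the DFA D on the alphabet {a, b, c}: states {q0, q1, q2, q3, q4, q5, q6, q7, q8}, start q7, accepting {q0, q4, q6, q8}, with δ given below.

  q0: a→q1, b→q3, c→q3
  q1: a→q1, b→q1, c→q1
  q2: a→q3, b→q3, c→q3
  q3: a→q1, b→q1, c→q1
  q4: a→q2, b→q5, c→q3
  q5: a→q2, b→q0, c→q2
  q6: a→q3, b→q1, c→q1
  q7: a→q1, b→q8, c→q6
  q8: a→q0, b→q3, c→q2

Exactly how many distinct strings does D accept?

The useful subgraph on states {q0, q6, q7, q8} is acyclic, so L(D) is finite; the longest accepting path visits 3 useful states, giving maximum string length 2.
Counting accepting paths from q7 by length: 2 of length 1, 1 of length 2. Total 3.

3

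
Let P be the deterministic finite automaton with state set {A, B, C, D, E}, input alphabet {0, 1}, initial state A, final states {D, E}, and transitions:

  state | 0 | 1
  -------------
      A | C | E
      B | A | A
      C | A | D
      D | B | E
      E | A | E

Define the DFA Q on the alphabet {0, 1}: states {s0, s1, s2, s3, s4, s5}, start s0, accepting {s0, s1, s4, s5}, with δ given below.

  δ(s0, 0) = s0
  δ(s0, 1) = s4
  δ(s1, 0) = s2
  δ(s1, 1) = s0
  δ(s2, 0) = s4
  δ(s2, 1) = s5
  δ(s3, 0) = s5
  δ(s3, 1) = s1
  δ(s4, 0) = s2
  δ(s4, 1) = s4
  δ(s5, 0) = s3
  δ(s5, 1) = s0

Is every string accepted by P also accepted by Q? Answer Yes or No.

Yes

Exploring the product automaton P × Q from the start pair (A, s0), following both machines on each input symbol, reaches 22 state pairs: (A, s0), (C, s0), (E, s4), (D, s4), (A, s2), (B, s2), (C, s4), (E, s5), (A, s4), (A, s5), (A, s3), (E, s0), (C, s2), (C, s3), (C, s5), (E, s1), (D, s5), (D, s1), (D, s0), (B, s3), (B, s0), (A, s1).
P accepts in {D, E} and Q accepts in {s0, s1, s4, s5}. The reachable pairs whose P-component is accepting are (E, s4), (D, s4), (E, s5), (E, s0), (E, s1), (D, s5), (D, s1), (D, s0); in each of them the Q-component is accepting too, so the product for L(P) \ L(Q) (P-component accepting, Q-component rejecting) has no reachable accepting pair and the difference is empty.
Hence every string in L(P) is also in L(Q).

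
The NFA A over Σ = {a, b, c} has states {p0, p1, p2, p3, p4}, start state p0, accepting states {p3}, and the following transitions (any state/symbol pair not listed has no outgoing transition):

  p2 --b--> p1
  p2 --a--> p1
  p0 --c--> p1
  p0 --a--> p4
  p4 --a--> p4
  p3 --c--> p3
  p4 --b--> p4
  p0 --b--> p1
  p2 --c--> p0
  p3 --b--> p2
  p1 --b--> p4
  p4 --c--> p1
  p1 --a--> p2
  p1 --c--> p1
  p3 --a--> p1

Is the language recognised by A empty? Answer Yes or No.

The states reachable from the start state are {p0, p1, p2, p4}.
None of the accepting states {p3} is reachable, so no string is accepted and L(A) = ∅.

Yes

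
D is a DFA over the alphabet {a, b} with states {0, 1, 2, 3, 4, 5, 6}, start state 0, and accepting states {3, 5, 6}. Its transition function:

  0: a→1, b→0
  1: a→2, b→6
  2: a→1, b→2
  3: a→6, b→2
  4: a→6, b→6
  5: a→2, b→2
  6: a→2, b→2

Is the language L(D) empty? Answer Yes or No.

No

The string ab is accepted: the run 0 → 1 → 6 ends in the accepting state 6.
Since at least one string is accepted, L(D) is not empty.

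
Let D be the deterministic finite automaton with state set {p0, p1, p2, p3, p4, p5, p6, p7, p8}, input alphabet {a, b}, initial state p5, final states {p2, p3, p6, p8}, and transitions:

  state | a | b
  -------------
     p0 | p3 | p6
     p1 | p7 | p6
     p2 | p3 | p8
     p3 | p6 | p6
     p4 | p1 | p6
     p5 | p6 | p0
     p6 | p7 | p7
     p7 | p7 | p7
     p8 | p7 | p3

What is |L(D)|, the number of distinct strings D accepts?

5

The useful subgraph on states {p0, p3, p5, p6} is acyclic, so L(D) is finite; the longest accepting path visits 4 useful states, giving maximum string length 3.
Counting accepting paths from p5 by length: 1 of length 1, 2 of length 2, 2 of length 3. Total 5.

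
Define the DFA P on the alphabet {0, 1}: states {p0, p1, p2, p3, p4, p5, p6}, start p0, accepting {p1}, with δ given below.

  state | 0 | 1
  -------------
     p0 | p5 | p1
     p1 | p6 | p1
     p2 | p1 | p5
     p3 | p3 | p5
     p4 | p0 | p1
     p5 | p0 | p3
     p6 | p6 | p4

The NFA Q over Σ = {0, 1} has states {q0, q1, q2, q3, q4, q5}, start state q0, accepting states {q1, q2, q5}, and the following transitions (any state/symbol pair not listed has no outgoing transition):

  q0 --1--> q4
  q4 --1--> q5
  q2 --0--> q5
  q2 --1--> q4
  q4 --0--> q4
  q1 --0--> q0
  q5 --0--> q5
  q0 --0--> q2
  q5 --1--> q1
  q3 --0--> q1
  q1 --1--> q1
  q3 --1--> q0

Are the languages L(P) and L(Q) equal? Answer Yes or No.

No

The string 1 is accepted by P but rejected by Q.
So L(P) ≠ L(Q).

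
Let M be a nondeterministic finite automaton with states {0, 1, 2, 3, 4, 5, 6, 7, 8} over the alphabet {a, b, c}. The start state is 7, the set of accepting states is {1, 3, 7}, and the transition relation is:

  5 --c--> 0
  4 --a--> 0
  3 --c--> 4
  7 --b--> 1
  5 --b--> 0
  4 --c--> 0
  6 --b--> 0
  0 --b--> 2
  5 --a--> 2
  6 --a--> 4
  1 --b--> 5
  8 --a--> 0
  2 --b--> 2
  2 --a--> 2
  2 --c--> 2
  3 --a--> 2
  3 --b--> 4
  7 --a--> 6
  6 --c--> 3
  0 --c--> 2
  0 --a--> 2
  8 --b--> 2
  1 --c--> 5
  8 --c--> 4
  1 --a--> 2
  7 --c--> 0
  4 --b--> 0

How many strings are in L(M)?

The useful subgraph on states {1, 3, 6, 7} is acyclic, so L(M) is finite; the longest accepting path visits 3 useful states, giving maximum string length 2.
Counting accepting paths from 7 by length: 1 of length 0, 1 of length 1, 1 of length 2. Total 3.

3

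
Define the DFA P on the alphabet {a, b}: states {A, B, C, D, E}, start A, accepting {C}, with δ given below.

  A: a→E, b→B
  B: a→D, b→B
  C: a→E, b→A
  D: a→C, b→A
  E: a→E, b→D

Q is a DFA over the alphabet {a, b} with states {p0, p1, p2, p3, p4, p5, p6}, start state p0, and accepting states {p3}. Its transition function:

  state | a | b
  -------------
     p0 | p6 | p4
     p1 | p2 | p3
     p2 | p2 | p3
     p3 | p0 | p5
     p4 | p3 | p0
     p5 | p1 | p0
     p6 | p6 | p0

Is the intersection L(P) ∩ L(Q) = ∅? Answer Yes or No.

No

The string abbaaba is accepted by both P and Q.
Hence L(P) ∩ L(Q) ≠ ∅.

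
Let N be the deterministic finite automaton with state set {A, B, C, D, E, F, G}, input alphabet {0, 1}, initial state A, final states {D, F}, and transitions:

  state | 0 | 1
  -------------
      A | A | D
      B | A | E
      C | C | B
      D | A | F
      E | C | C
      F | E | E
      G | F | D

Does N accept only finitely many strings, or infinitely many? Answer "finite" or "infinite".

State A is reachable from the start and can reach an accepting state, and it lies on the cycle A → A.
Traversing that cycle any number of times yields accepted strings of unbounded length, so the language is infinite.

infinite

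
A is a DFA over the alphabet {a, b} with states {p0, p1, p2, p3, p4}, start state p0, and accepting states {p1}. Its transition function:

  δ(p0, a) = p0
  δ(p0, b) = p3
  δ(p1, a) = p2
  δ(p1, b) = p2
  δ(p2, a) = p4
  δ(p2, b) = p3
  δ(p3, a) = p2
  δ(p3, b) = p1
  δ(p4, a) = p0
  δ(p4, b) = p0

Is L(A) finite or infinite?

infinite

State p0 is reachable from the start and can reach an accepting state, and it lies on the cycle p0 → p0.
Traversing that cycle any number of times yields accepted strings of unbounded length, so the language is infinite.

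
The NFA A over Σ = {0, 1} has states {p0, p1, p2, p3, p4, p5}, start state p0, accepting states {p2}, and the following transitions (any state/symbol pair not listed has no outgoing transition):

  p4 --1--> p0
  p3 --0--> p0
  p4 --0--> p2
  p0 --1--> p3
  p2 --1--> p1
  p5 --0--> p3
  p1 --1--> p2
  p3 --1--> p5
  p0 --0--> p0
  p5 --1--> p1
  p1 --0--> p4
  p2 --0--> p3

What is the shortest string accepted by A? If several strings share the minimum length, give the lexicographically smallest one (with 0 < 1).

A breadth-first search from p0 reaches an accepting state first via the path p0 → p3 → p5 → p1 → p2 on input 1111.
No string of length < 4 is accepted (BFS exhausts all shorter strings without reaching an accepting state), and 1111 is the lexicographically least accepting string of length 4.

1111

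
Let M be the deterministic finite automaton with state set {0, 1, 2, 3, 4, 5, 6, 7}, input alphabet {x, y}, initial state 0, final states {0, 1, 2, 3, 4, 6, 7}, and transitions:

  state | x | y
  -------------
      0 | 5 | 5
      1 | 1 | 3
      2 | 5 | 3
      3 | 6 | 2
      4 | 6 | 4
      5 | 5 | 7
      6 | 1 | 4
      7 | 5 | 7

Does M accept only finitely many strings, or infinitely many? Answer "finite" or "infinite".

State 5 is reachable from the start and can reach an accepting state, and it lies on the cycle 5 → 5.
Traversing that cycle any number of times yields accepted strings of unbounded length, so the language is infinite.

infinite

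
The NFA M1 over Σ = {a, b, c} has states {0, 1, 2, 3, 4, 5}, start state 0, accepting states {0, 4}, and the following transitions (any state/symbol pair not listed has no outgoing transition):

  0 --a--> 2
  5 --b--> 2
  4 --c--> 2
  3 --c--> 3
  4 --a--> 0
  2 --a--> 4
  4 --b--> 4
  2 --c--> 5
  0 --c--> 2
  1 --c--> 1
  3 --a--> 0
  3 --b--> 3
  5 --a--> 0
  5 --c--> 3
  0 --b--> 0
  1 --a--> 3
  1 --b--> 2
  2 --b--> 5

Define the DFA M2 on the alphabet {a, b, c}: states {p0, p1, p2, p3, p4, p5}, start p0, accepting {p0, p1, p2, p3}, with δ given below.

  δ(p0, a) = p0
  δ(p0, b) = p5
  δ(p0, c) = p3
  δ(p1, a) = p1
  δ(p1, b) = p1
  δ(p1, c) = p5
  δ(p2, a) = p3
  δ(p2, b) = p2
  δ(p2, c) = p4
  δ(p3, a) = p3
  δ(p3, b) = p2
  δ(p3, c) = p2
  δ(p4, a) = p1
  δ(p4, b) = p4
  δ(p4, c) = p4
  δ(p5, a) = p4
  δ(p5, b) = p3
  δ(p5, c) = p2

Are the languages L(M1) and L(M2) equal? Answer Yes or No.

No

The string b is accepted by M1 but rejected by M2.
So L(M1) ≠ L(M2).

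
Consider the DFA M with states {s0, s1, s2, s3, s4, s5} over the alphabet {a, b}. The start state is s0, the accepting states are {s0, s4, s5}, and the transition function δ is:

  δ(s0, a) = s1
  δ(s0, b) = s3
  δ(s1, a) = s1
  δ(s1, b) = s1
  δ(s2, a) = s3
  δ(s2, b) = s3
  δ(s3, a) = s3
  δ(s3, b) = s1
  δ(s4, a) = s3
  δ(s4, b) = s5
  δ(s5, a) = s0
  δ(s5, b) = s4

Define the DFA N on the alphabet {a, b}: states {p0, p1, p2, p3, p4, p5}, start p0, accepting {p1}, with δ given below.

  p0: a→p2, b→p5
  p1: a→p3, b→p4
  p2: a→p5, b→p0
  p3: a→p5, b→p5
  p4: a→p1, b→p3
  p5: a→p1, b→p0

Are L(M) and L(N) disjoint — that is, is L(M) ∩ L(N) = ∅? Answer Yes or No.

Exploring the product automaton M × N from the start pair (s0, p0), following both machines on each input symbol, reaches 10 state pairs: (s0, p0), (s1, p2), (s3, p5), (s1, p5), (s1, p0), (s3, p1), (s1, p1), (s3, p3), (s1, p4), (s1, p3).
M accepts in {s0, s4, s5} and N accepts in {p1}; no reachable pair has both components accepting, so no string drives both machines to acceptance simultaneously and L(M) ∩ L(N) = ∅.
So no string is accepted by both, and the intersection is empty.

Yes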